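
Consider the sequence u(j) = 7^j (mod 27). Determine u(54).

Listing terms: u(1) = 7,  u(2) = 22,  u(3) = 19,  u(4) = 25,  u(5) = 13,  u(6) = 10,  u(7) = 16,  u(8) = 4,  u(9) = 1,  u(10) = 7.
The sequence repeats with period 9.
So u(54) = u(1 + ((54-1) mod 9)) = u(9) = 1.

1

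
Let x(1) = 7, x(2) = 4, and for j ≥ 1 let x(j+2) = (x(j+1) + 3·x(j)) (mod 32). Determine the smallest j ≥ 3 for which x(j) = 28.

We have x(1) = 7; x(2) = 4; x(3) = 25; x(4) = 5; x(5) = 16; x(6) = 31; x(7) = 15; x(8) = 12; x(9) = 25; x(10) = 29; x(11) = 8; x(12) = 31; x(13) = 23; x(14) = 20; x(15) = 25; x(16) = 21; x(17) = 0; x(18) = 31; x(19) = 31; x(20) = 28; x(21) = 25; x(22) = 13; x(23) = 24; x(24) = 31; x(25) = 7; x(26) = 4.
The sequence repeats with period 24.
The value 28 first appears (with j ≥ 3) at x(20).

20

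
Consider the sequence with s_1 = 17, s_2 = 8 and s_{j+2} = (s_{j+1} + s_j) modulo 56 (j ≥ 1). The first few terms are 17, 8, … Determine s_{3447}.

9

Computing terms: s_1 = 17; s_2 = 8; s_3 = 25; s_4 = 33; s_5 = 2; s_6 = 35; s_7 = 37; s_8 = 16; s_9 = 53; s_{10} = 13; s_{11} = 10; s_{12} = 23; s_{13} = 33; s_{14} = 0; s_{15} = 33; s_{16} = 33; s_{17} = 10; s_{18} = 43; s_{19} = 53; s_{20} = 40; s_{21} = 37; s_{22} = 21; s_{23} = 2; s_{24} = 23; s_{25} = 25; s_{26} = 48; s_{27} = 17; s_{28} = 9; s_{29} = 26; s_{30} = 35; s_{31} = 5; s_{32} = 40; s_{33} = 45; s_{34} = 29; s_{35} = 18; s_{36} = 47; s_{37} = 9; s_{38} = 0; s_{39} = 9; s_{40} = 9; s_{41} = 18; s_{42} = 27; s_{43} = 45; s_{44} = 16; s_{45} = 5; s_{46} = 21; s_{47} = 26; s_{48} = 47; s_{49} = 17; s_{50} = 8.
The sequence repeats with period 48.
So s_{3447} = s_{1 + ((3447-1) mod 48)} = s_{39} = 9.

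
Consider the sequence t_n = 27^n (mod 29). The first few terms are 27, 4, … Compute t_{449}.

Listing terms: t_1 = 27; t_2 = 4; t_3 = 21; t_4 = 16; t_5 = 26; t_6 = 6; t_7 = 17; t_8 = 24; t_9 = 10; t_{10} = 9; t_{11} = 11; t_{12} = 7; t_{13} = 15; t_{14} = 28; t_{15} = 2; t_{16} = 25; t_{17} = 8; t_{18} = 13; t_{19} = 3; t_{20} = 23; t_{21} = 12; t_{22} = 5; t_{23} = 19; t_{24} = 20; t_{25} = 18; t_{26} = 22; t_{27} = 14; t_{28} = 1; t_{29} = 27.
Since t_{29} = t_1 = 27, the sequence is periodic with period 28.
So t_{449} = t_{1 + ((449-1) mod 28)} = t_1 = 27.

27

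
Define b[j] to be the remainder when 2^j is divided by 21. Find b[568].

16

Computing terms: b[1] = 2, b[2] = 4, b[3] = 8, b[4] = 16, b[5] = 11, b[6] = 1, b[7] = 2.
Since b[7] = b[1] = 2, the sequence is periodic with period 6.
(568 - 1) mod 6 = 3, so b[568] = b[4] = 16.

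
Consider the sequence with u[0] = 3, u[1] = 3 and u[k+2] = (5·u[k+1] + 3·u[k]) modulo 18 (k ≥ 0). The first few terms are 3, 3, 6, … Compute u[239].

12

Listing terms: u[0] = 3; u[1] = 3; u[2] = 6; u[3] = 3; u[4] = 15; u[5] = 12; u[6] = 15; u[7] = 3; u[8] = 6.
Since (u[7], u[8]) = (u[1], u[2]) = (3, 6) (two consecutive terms determine the rest), the sequence is eventually periodic: after a pre-period of length 1 it cycles with period 6.
For k ≥ 1, u[k] depends only on (k - 1) mod 6. (239 - 1) mod 6 = 4, so u[239] = u[5] = 12.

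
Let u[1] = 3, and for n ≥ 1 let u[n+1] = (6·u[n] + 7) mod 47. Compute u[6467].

9

Listing terms: u[1] = 3, u[2] = 25, u[3] = 16, u[4] = 9, u[5] = 14, u[6] = 44, u[7] = 36, u[8] = 35, u[9] = 29, u[10] = 40, u[11] = 12, u[12] = 32, u[13] = 11, u[14] = 26, u[15] = 22, u[16] = 45, u[17] = 42, u[18] = 24, u[19] = 10, u[20] = 20, u[21] = 33, u[22] = 17, u[23] = 15, u[24] = 3.
The sequence repeats with period 23.
So u[6467] = u[1 + ((6467-1) mod 23)] = u[4] = 9.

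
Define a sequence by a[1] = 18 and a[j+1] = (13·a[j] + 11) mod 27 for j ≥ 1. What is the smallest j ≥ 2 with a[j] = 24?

13

a[1] = 18,  a[2] = 2,  a[3] = 10,  a[4] = 6,  a[5] = 8,  a[6] = 7,  a[7] = 21,  a[8] = 14,  a[9] = 4,  a[10] = 9,  a[11] = 20,  a[12] = 1,  a[13] = 24,  a[14] = 26,  a[15] = 25,  a[16] = 12,  a[17] = 5,  a[18] = 22,  a[19] = 0,  a[20] = 11,  a[21] = 19,  a[22] = 15,  a[23] = 17,  a[24] = 16,  a[25] = 3,  a[26] = 23,  a[27] = 13,  a[28] = 18.
Since a[28] = a[1] = 18, the sequence is periodic with period 27.
The value 24 first appears (with j ≥ 2) at a[13].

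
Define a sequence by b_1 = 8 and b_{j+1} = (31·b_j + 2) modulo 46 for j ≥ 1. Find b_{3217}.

36

We have b_1 = 8, b_2 = 20, b_3 = 24, b_4 = 10, b_5 = 36, b_6 = 14, b_7 = 22, b_8 = 40, b_9 = 0, b_{10} = 2, b_{11} = 18, b_{12} = 8.
Since b_{12} = b_1 = 8, the sequence is periodic with period 11.
(3217 - 1) mod 11 = 4, so b_{3217} = b_5 = 36.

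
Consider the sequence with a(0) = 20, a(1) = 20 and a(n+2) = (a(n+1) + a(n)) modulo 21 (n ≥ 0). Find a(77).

We have a(0) = 20, a(1) = 20, a(2) = 19, a(3) = 18, a(4) = 16, a(5) = 13, a(6) = 8, a(7) = 0, a(8) = 8, a(9) = 8, a(10) = 16, a(11) = 3, a(12) = 19, a(13) = 1, a(14) = 20, a(15) = 0, a(16) = 20, a(17) = 20.
Since (a(16), a(17)) = (a(0), a(1)) = (20, 20) (two consecutive terms determine the rest), the sequence is periodic with period 16.
So a(77) = a(0 + ((77-0) mod 16)) = a(13) = 1.

1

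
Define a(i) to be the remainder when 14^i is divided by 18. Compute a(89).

a(0) = 1,  a(1) = 14,  a(2) = 16,  a(3) = 8,  a(4) = 4,  a(5) = 2,  a(6) = 10,  a(7) = 14.
Since a(7) = a(1) = 14, the sequence is eventually periodic: after a pre-period of length 1 it cycles with period 6.
For i ≥ 1, a(i) depends only on (i - 1) mod 6. (89 - 1) mod 6 = 4, so a(89) = a(5) = 2.

2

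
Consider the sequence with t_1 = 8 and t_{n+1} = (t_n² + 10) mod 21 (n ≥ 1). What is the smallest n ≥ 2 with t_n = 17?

5

We have t_1 = 8, t_2 = 11, t_3 = 5, t_4 = 14, t_5 = 17, t_6 = 5.
Since t_6 = t_3 = 5, the sequence is eventually periodic: after a pre-period of length 2 it cycles with period 3.
The value 17 first appears (with n ≥ 2) at t_5.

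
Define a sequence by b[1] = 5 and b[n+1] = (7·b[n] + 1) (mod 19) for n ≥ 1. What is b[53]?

17

We have b[1] = 5; b[2] = 17; b[3] = 6; b[4] = 5.
Since b[4] = b[1] = 5, the sequence is periodic with period 3.
(53 - 1) mod 3 = 1, so b[53] = b[2] = 17.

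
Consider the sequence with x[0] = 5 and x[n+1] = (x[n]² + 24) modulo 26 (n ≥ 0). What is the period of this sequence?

3

Listing terms: x[0] = 5; x[1] = 23; x[2] = 7; x[3] = 21; x[4] = 23.
Since x[4] = x[1] = 23, the sequence is eventually periodic: after a pre-period of length 1 it cycles with period 3.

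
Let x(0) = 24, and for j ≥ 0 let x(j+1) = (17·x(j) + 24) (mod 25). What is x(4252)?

4

x(0) = 24,  x(1) = 7,  x(2) = 18,  x(3) = 5,  x(4) = 9,  x(5) = 2,  x(6) = 8,  x(7) = 10,  x(8) = 19,  x(9) = 22,  x(10) = 23,  x(11) = 15,  x(12) = 4,  x(13) = 17,  x(14) = 13,  x(15) = 20,  x(16) = 14,  x(17) = 12,  x(18) = 3,  x(19) = 0,  x(20) = 24.
Since x(20) = x(0) = 24, the sequence is periodic with period 20.
So x(4252) = x(0 + ((4252-0) mod 20)) = x(12) = 4.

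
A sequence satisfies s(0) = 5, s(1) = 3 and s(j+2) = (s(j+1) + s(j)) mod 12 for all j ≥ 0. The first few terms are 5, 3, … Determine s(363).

11

We have s(0) = 5, s(1) = 3, s(2) = 8, s(3) = 11, s(4) = 7, s(5) = 6, s(6) = 1, s(7) = 7, s(8) = 8, s(9) = 3, s(10) = 11, s(11) = 2, s(12) = 1, s(13) = 3, s(14) = 4, s(15) = 7, s(16) = 11, s(17) = 6, s(18) = 5, s(19) = 11, s(20) = 4, s(21) = 3, s(22) = 7, s(23) = 10, s(24) = 5, s(25) = 3.
The sequence repeats with period 24.
(363 - 0) mod 24 = 3, so s(363) = s(3) = 11.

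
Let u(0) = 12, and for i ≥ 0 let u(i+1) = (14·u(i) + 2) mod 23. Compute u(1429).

4

u(0) = 12, u(1) = 9, u(2) = 13, u(3) = 0, u(4) = 2, u(5) = 7, u(6) = 8, u(7) = 22, u(8) = 11, u(9) = 18, u(10) = 1, u(11) = 16, u(12) = 19, u(13) = 15, u(14) = 5, u(15) = 3, u(16) = 21, u(17) = 20, u(18) = 6, u(19) = 17, u(20) = 10, u(21) = 4, u(22) = 12.
Since u(22) = u(0) = 12, the sequence is periodic with period 22.
(1429 - 0) mod 22 = 21, so u(1429) = u(21) = 4.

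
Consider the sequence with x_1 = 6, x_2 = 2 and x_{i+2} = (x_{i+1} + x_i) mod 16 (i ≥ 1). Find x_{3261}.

8

We have x_1 = 6, x_2 = 2, x_3 = 8, x_4 = 10, x_5 = 2, x_6 = 12, x_7 = 14, x_8 = 10, x_9 = 8, x_{10} = 2, x_{11} = 10, x_{12} = 12, x_{13} = 6, x_{14} = 2.
The sequence repeats with period 12.
(3261 - 1) mod 12 = 8, so x_{3261} = x_9 = 8.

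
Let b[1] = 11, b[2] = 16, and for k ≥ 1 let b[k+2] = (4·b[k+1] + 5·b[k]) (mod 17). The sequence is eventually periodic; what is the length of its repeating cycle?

Computing terms: b[1] = 11; b[2] = 16; b[3] = 0; b[4] = 12; b[5] = 14; b[6] = 14; b[7] = 7; b[8] = 13; b[9] = 2; b[10] = 5; b[11] = 13; b[12] = 9; b[13] = 16; b[14] = 7; b[15] = 6; b[16] = 8; b[17] = 11; b[18] = 16.
Since (b[17], b[18]) = (b[1], b[2]) = (11, 16) (two consecutive terms determine the rest), the sequence is periodic with period 16.

16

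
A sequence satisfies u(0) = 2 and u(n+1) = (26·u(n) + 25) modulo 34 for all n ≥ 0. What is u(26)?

21

We have u(0) = 2, u(1) = 9, u(2) = 21, u(3) = 27, u(4) = 13, u(5) = 23, u(6) = 11, u(7) = 5, u(8) = 19, u(9) = 9.
Since u(9) = u(1) = 9, the sequence is eventually periodic: after a pre-period of length 1 it cycles with period 8.
For n ≥ 1, u(n) depends only on (n - 1) mod 8. (26 - 1) mod 8 = 1, so u(26) = u(2) = 21.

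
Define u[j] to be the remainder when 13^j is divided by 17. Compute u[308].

1

We have u[0] = 1; u[1] = 13; u[2] = 16; u[3] = 4; u[4] = 1.
The sequence repeats with period 4.
(308 - 0) mod 4 = 0, so u[308] = u[0] = 1.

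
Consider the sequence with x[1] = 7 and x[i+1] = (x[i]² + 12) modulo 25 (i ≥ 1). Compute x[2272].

16

x[1] = 7, x[2] = 11, x[3] = 8, x[4] = 1, x[5] = 13, x[6] = 6, x[7] = 23, x[8] = 16, x[9] = 18, x[10] = 11.
Since x[10] = x[2] = 11, the sequence is eventually periodic: after a pre-period of length 1 it cycles with period 8.
For i ≥ 2, x[i] depends only on (i - 2) mod 8. (2272 - 2) mod 8 = 6, so x[2272] = x[8] = 16.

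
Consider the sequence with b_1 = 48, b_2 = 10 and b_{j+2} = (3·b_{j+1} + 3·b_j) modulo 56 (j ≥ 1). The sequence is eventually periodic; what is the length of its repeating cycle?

42

We have b_1 = 48; b_2 = 10; b_3 = 6; b_4 = 48; b_5 = 50; b_6 = 14; b_7 = 24; b_8 = 2; b_9 = 22; b_{10} = 16; b_{11} = 2; b_{12} = 54; b_{13} = 0; b_{14} = 50; b_{15} = 38; b_{16} = 40; b_{17} = 10; b_{18} = 38; b_{19} = 32; b_{20} = 42; b_{21} = 54; b_{22} = 8; b_{23} = 18; b_{24} = 22; b_{25} = 8; b_{26} = 34; b_{27} = 14; b_{28} = 32; b_{29} = 26; b_{30} = 6; b_{31} = 40; b_{32} = 26; b_{33} = 30; b_{34} = 0; b_{35} = 34; b_{36} = 46; b_{37} = 16; b_{38} = 18; b_{39} = 46; b_{40} = 24; b_{41} = 42; b_{42} = 30; b_{43} = 48; b_{44} = 10.
Since (b_{43}, b_{44}) = (b_1, b_2) = (48, 10) (two consecutive terms determine the rest), the sequence is periodic with period 42.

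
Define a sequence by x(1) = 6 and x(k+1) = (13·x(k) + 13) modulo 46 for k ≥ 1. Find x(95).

28

Computing terms: x(1) = 6; x(2) = 45; x(3) = 0; x(4) = 13; x(5) = 44; x(6) = 33; x(7) = 28; x(8) = 9; x(9) = 38; x(10) = 1; x(11) = 26; x(12) = 29; x(13) = 22; x(14) = 23; x(15) = 36; x(16) = 21; x(17) = 10; x(18) = 5; x(19) = 32; x(20) = 15; x(21) = 24; x(22) = 3; x(23) = 6.
Since x(23) = x(1) = 6, the sequence is periodic with period 22.
So x(95) = x(1 + ((95-1) mod 22)) = x(7) = 28.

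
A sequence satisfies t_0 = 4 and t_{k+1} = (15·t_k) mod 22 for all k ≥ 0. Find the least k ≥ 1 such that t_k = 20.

t_0 = 4, t_1 = 16, t_2 = 20, t_3 = 14, t_4 = 12, t_5 = 4.
The sequence repeats with period 5.
The value 20 first appears (with k ≥ 1) at t_2.

2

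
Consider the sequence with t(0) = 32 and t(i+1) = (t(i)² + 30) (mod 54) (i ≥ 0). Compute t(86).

4

t(0) = 32,  t(1) = 28,  t(2) = 4,  t(3) = 46,  t(4) = 40,  t(5) = 10,  t(6) = 22,  t(7) = 28.
Since t(7) = t(1) = 28, the sequence is eventually periodic: after a pre-period of length 1 it cycles with period 6.
For i ≥ 1, t(i) depends only on (i - 1) mod 6. (86 - 1) mod 6 = 1, so t(86) = t(2) = 4.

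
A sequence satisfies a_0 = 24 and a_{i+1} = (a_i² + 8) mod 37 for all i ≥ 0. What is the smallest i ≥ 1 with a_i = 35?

Computing terms: a_0 = 24; a_1 = 29; a_2 = 35; a_3 = 12; a_4 = 4; a_5 = 24.
The sequence repeats with period 5.
The value 35 first appears (with i ≥ 1) at a_2.

2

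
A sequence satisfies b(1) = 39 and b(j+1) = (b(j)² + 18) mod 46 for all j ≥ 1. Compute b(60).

Listing terms: b(1) = 39; b(2) = 21; b(3) = 45; b(4) = 19; b(5) = 11; b(6) = 1; b(7) = 19.
Since b(7) = b(4) = 19, the sequence is eventually periodic: after a pre-period of length 3 it cycles with period 3.
For j ≥ 4, b(j) depends only on (j - 4) mod 3. (60 - 4) mod 3 = 2, so b(60) = b(6) = 1.

1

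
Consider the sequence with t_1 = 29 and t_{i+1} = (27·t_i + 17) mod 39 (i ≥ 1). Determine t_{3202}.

t_1 = 29, t_2 = 20, t_3 = 11, t_4 = 2, t_5 = 32, t_6 = 23, t_7 = 14, t_8 = 5, t_9 = 35, t_{10} = 26, t_{11} = 17, t_{12} = 8, t_{13} = 38, t_{14} = 29.
Since t_{14} = t_1 = 29, the sequence is periodic with period 13.
(3202 - 1) mod 13 = 3, so t_{3202} = t_4 = 2.

2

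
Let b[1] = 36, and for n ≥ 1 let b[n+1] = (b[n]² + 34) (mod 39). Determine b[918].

11

b[1] = 36,  b[2] = 4,  b[3] = 11,  b[4] = 38,  b[5] = 35,  b[6] = 11.
Since b[6] = b[3] = 11, the sequence is eventually periodic: after a pre-period of length 2 it cycles with period 3.
For n ≥ 3, b[n] depends only on (n - 3) mod 3. (918 - 3) mod 3 = 0, so b[918] = b[3] = 11.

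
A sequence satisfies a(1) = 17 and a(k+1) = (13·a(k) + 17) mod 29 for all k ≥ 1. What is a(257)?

We have a(1) = 17; a(2) = 6; a(3) = 8; a(4) = 5; a(5) = 24; a(6) = 10; a(7) = 2; a(8) = 14; a(9) = 25; a(10) = 23; a(11) = 26; a(12) = 7; a(13) = 21; a(14) = 0; a(15) = 17.
Since a(15) = a(1) = 17, the sequence is periodic with period 14.
(257 - 1) mod 14 = 4, so a(257) = a(5) = 24.

24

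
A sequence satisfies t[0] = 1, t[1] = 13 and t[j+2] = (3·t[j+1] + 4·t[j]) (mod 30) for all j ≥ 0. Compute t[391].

Listing terms: t[0] = 1,  t[1] = 13,  t[2] = 13,  t[3] = 1,  t[4] = 25,  t[5] = 19,  t[6] = 7,  t[7] = 7,  t[8] = 19,  t[9] = 25,  t[10] = 1,  t[11] = 13.
The sequence repeats with period 10.
(391 - 0) mod 10 = 1, so t[391] = t[1] = 13.

13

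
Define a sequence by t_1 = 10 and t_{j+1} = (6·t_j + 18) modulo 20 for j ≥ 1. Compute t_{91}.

Computing terms: t_1 = 10,  t_2 = 18,  t_3 = 6,  t_4 = 14,  t_5 = 2,  t_6 = 10.
The sequence repeats with period 5.
So t_{91} = t_{1 + ((91-1) mod 5)} = t_1 = 10.

10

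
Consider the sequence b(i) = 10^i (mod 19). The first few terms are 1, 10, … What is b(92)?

b(0) = 1; b(1) = 10; b(2) = 5; b(3) = 12; b(4) = 6; b(5) = 3; b(6) = 11; b(7) = 15; b(8) = 17; b(9) = 18; b(10) = 9; b(11) = 14; b(12) = 7; b(13) = 13; b(14) = 16; b(15) = 8; b(16) = 4; b(17) = 2; b(18) = 1.
Since b(18) = b(0) = 1, the sequence is periodic with period 18.
So b(92) = b(0 + ((92-0) mod 18)) = b(2) = 5.

5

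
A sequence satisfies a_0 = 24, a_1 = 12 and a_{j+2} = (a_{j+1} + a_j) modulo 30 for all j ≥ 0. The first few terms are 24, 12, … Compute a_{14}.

Computing terms: a_0 = 24; a_1 = 12; a_2 = 6; a_3 = 18; a_4 = 24; a_5 = 12.
Since (a_4, a_5) = (a_0, a_1) = (24, 12) (two consecutive terms determine the rest), the sequence is periodic with period 4.
(14 - 0) mod 4 = 2, so a_{14} = a_2 = 6.

6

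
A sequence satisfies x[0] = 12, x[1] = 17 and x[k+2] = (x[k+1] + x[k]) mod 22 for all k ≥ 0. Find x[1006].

x[0] = 12, x[1] = 17, x[2] = 7, x[3] = 2, x[4] = 9, x[5] = 11, x[6] = 20, x[7] = 9, x[8] = 7, x[9] = 16, x[10] = 1, x[11] = 17, x[12] = 18, x[13] = 13, x[14] = 9, x[15] = 0, x[16] = 9, x[17] = 9, x[18] = 18, x[19] = 5, x[20] = 1, x[21] = 6, x[22] = 7, x[23] = 13, x[24] = 20, x[25] = 11, x[26] = 9, x[27] = 20, x[28] = 7, x[29] = 5, x[30] = 12, x[31] = 17.
The sequence repeats with period 30.
So x[1006] = x[0 + ((1006-0) mod 30)] = x[16] = 9.

9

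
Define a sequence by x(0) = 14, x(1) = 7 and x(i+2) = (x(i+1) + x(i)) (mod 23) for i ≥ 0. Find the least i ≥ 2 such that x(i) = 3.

We have x(0) = 14, x(1) = 7, x(2) = 21, x(3) = 5, x(4) = 3, x(5) = 8, x(6) = 11, x(7) = 19, x(8) = 7, x(9) = 3, x(10) = 10, x(11) = 13, x(12) = 0, x(13) = 13, x(14) = 13, x(15) = 3, x(16) = 16, x(17) = 19, x(18) = 12, x(19) = 8, x(20) = 20, x(21) = 5, x(22) = 2, x(23) = 7, x(24) = 9, x(25) = 16, x(26) = 2, x(27) = 18, x(28) = 20, x(29) = 15, x(30) = 12, x(31) = 4, x(32) = 16, x(33) = 20, x(34) = 13, x(35) = 10, x(36) = 0, x(37) = 10, x(38) = 10, x(39) = 20, x(40) = 7, x(41) = 4, x(42) = 11, x(43) = 15, x(44) = 3, x(45) = 18, x(46) = 21, x(47) = 16, x(48) = 14, x(49) = 7.
Since (x(48), x(49)) = (x(0), x(1)) = (14, 7) (two consecutive terms determine the rest), the sequence is periodic with period 48.
The value 3 first appears (with i ≥ 2) at x(4).

4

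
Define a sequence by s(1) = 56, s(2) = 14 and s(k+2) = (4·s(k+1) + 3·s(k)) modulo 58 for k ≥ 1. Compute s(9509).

44

Computing terms: s(1) = 56, s(2) = 14, s(3) = 50, s(4) = 10, s(5) = 16, s(6) = 36, s(7) = 18, s(8) = 6, s(9) = 20, s(10) = 40, s(11) = 46, s(12) = 14, s(13) = 20, s(14) = 6, s(15) = 26, s(16) = 6, s(17) = 44, s(18) = 20, s(19) = 38, s(20) = 38, s(21) = 34, s(22) = 18, s(23) = 0, s(24) = 54, s(25) = 42, s(26) = 40, s(27) = 54, s(28) = 46, s(29) = 56, s(30) = 14.
Since (s(29), s(30)) = (s(1), s(2)) = (56, 14) (two consecutive terms determine the rest), the sequence is periodic with period 28.
So s(9509) = s(1 + ((9509-1) mod 28)) = s(17) = 44.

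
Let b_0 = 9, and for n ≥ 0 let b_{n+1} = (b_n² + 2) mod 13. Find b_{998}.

12

b_0 = 9, b_1 = 5, b_2 = 1, b_3 = 3, b_4 = 11, b_5 = 6, b_6 = 12, b_7 = 3.
Since b_7 = b_3 = 3, the sequence is eventually periodic: after a pre-period of length 3 it cycles with period 4.
For n ≥ 3, b_n depends only on (n - 3) mod 4. (998 - 3) mod 4 = 3, so b_{998} = b_6 = 12.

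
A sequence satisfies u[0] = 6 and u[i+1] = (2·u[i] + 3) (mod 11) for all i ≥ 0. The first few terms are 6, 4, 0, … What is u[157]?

Computing terms: u[0] = 6, u[1] = 4, u[2] = 0, u[3] = 3, u[4] = 9, u[5] = 10, u[6] = 1, u[7] = 5, u[8] = 2, u[9] = 7, u[10] = 6.
The sequence repeats with period 10.
(157 - 0) mod 10 = 7, so u[157] = u[7] = 5.

5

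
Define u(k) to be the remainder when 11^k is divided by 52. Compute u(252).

Computing terms: u(0) = 1,  u(1) = 11,  u(2) = 17,  u(3) = 31,  u(4) = 29,  u(5) = 7,  u(6) = 25,  u(7) = 15,  u(8) = 9,  u(9) = 47,  u(10) = 49,  u(11) = 19,  u(12) = 1.
The sequence repeats with period 12.
(252 - 0) mod 12 = 0, so u(252) = u(0) = 1.

1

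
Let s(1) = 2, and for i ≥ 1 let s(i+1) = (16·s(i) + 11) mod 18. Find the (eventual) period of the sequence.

9

s(1) = 2, s(2) = 7, s(3) = 15, s(4) = 17, s(5) = 13, s(6) = 3, s(7) = 5, s(8) = 1, s(9) = 9, s(10) = 11, s(11) = 7.
Since s(11) = s(2) = 7, the sequence is eventually periodic: after a pre-period of length 1 it cycles with period 9.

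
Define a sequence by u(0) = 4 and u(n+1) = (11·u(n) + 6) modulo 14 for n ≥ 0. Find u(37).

Computing terms: u(0) = 4,  u(1) = 8,  u(2) = 10,  u(3) = 4.
The sequence repeats with period 3.
(37 - 0) mod 3 = 1, so u(37) = u(1) = 8.

8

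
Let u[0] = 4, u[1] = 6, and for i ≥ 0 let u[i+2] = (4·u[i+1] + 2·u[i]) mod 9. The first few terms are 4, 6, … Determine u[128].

Listing terms: u[0] = 4,  u[1] = 6,  u[2] = 5,  u[3] = 5,  u[4] = 3,  u[5] = 4,  u[6] = 4,  u[7] = 6.
The sequence repeats with period 6.
(128 - 0) mod 6 = 2, so u[128] = u[2] = 5.

5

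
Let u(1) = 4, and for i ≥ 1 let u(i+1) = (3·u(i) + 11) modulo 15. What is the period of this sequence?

Listing terms: u(1) = 4; u(2) = 8; u(3) = 5; u(4) = 11; u(5) = 14; u(6) = 8.
Since u(6) = u(2) = 8, the sequence is eventually periodic: after a pre-period of length 1 it cycles with period 4.

4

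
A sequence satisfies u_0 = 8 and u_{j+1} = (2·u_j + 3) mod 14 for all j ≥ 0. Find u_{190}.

5

Computing terms: u_0 = 8, u_1 = 5, u_2 = 13, u_3 = 1, u_4 = 5.
Since u_4 = u_1 = 5, the sequence is eventually periodic: after a pre-period of length 1 it cycles with period 3.
For j ≥ 1, u_j depends only on (j - 1) mod 3. (190 - 1) mod 3 = 0, so u_{190} = u_1 = 5.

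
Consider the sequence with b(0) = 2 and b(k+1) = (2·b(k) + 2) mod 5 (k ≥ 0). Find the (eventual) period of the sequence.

Listing terms: b(0) = 2,  b(1) = 1,  b(2) = 4,  b(3) = 0,  b(4) = 2.
The sequence repeats with period 4.

4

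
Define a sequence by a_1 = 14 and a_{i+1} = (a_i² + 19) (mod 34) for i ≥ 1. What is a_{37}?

Listing terms: a_1 = 14,  a_2 = 11,  a_3 = 4,  a_4 = 1,  a_5 = 20,  a_6 = 11.
Since a_6 = a_2 = 11, the sequence is eventually periodic: after a pre-period of length 1 it cycles with period 4.
For i ≥ 2, a_i depends only on (i - 2) mod 4. (37 - 2) mod 4 = 3, so a_{37} = a_5 = 20.

20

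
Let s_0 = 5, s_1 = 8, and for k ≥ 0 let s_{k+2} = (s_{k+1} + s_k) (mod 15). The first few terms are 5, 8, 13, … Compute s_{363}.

s_0 = 5,  s_1 = 8,  s_2 = 13,  s_3 = 6,  s_4 = 4,  s_5 = 10,  s_6 = 14,  s_7 = 9,  s_8 = 8,  s_9 = 2,  s_{10} = 10,  s_{11} = 12,  s_{12} = 7,  s_{13} = 4,  s_{14} = 11,  s_{15} = 0,  s_{16} = 11,  s_{17} = 11,  s_{18} = 7,  s_{19} = 3,  s_{20} = 10,  s_{21} = 13,  s_{22} = 8,  s_{23} = 6,  s_{24} = 14,  s_{25} = 5,  s_{26} = 4,  s_{27} = 9,  s_{28} = 13,  s_{29} = 7,  s_{30} = 5,  s_{31} = 12,  s_{32} = 2,  s_{33} = 14,  s_{34} = 1,  s_{35} = 0,  s_{36} = 1,  s_{37} = 1,  s_{38} = 2,  s_{39} = 3,  s_{40} = 5,  s_{41} = 8.
The sequence repeats with period 40.
(363 - 0) mod 40 = 3, so s_{363} = s_3 = 6.

6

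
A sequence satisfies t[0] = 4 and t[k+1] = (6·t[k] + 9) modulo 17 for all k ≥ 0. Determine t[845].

12

We have t[0] = 4; t[1] = 16; t[2] = 3; t[3] = 10; t[4] = 1; t[5] = 15; t[6] = 14; t[7] = 8; t[8] = 6; t[9] = 11; t[10] = 7; t[11] = 0; t[12] = 9; t[13] = 12; t[14] = 13; t[15] = 2; t[16] = 4.
The sequence repeats with period 16.
(845 - 0) mod 16 = 13, so t[845] = t[13] = 12.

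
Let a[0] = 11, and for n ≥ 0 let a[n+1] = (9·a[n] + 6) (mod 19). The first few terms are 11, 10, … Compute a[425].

a[0] = 11; a[1] = 10; a[2] = 1; a[3] = 15; a[4] = 8; a[5] = 2; a[6] = 5; a[7] = 13; a[8] = 9; a[9] = 11.
The sequence repeats with period 9.
So a[425] = a[0 + ((425-0) mod 9)] = a[2] = 1.

1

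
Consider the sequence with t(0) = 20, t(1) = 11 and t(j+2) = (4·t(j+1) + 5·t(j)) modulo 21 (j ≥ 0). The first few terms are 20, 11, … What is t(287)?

3

t(0) = 20; t(1) = 11; t(2) = 18; t(3) = 1; t(4) = 10; t(5) = 3; t(6) = 20; t(7) = 11.
Since (t(6), t(7)) = (t(0), t(1)) = (20, 11) (two consecutive terms determine the rest), the sequence is periodic with period 6.
So t(287) = t(0 + ((287-0) mod 6)) = t(5) = 3.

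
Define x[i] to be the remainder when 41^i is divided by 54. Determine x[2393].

29

x[0] = 1,  x[1] = 41,  x[2] = 7,  x[3] = 17,  x[4] = 49,  x[5] = 11,  x[6] = 19,  x[7] = 23,  x[8] = 25,  x[9] = 53,  x[10] = 13,  x[11] = 47,  x[12] = 37,  x[13] = 5,  x[14] = 43,  x[15] = 35,  x[16] = 31,  x[17] = 29,  x[18] = 1.
Since x[18] = x[0] = 1, the sequence is periodic with period 18.
(2393 - 0) mod 18 = 17, so x[2393] = x[17] = 29.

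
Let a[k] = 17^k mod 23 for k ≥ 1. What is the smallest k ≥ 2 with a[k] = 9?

We have a[1] = 17,  a[2] = 13,  a[3] = 14,  a[4] = 8,  a[5] = 21,  a[6] = 12,  a[7] = 20,  a[8] = 18,  a[9] = 7,  a[10] = 4,  a[11] = 22,  a[12] = 6,  a[13] = 10,  a[14] = 9,  a[15] = 15,  a[16] = 2,  a[17] = 11,  a[18] = 3,  a[19] = 5,  a[20] = 16,  a[21] = 19,  a[22] = 1,  a[23] = 17.
Since a[23] = a[1] = 17, the sequence is periodic with period 22.
The value 9 first appears (with k ≥ 2) at a[14].

14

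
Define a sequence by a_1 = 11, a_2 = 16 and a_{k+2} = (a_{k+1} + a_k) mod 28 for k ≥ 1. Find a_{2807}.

22

a_1 = 11, a_2 = 16, a_3 = 27, a_4 = 15, a_5 = 14, a_6 = 1, a_7 = 15, a_8 = 16, a_9 = 3, a_{10} = 19, a_{11} = 22, a_{12} = 13, a_{13} = 7, a_{14} = 20, a_{15} = 27, a_{16} = 19, a_{17} = 18, a_{18} = 9, a_{19} = 27, a_{20} = 8, a_{21} = 7, a_{22} = 15, a_{23} = 22, a_{24} = 9, a_{25} = 3, a_{26} = 12, a_{27} = 15, a_{28} = 27, a_{29} = 14, a_{30} = 13, a_{31} = 27, a_{32} = 12, a_{33} = 11, a_{34} = 23, a_{35} = 6, a_{36} = 1, a_{37} = 7, a_{38} = 8, a_{39} = 15, a_{40} = 23, a_{41} = 10, a_{42} = 5, a_{43} = 15, a_{44} = 20, a_{45} = 7, a_{46} = 27, a_{47} = 6, a_{48} = 5, a_{49} = 11, a_{50} = 16.
Since (a_{49}, a_{50}) = (a_1, a_2) = (11, 16) (two consecutive terms determine the rest), the sequence is periodic with period 48.
So a_{2807} = a_{1 + ((2807-1) mod 48)} = a_{23} = 22.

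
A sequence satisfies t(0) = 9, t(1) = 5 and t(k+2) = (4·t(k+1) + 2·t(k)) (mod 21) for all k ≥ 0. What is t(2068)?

10

t(0) = 9, t(1) = 5, t(2) = 17, t(3) = 15, t(4) = 10, t(5) = 7, t(6) = 6, t(7) = 17, t(8) = 17, t(9) = 18, t(10) = 1, t(11) = 19, t(12) = 15, t(13) = 14, t(14) = 2, t(15) = 15, t(16) = 1, t(17) = 13, t(18) = 12, t(19) = 11, t(20) = 5, t(21) = 0, t(22) = 10, t(23) = 19, t(24) = 12, t(25) = 2, t(26) = 11, t(27) = 6, t(28) = 4, t(29) = 7, t(30) = 15, t(31) = 11, t(32) = 11, t(33) = 3, t(34) = 13, t(35) = 16, t(36) = 6, t(37) = 14, t(38) = 5, t(39) = 6, t(40) = 13, t(41) = 1, t(42) = 9, t(43) = 17, t(44) = 2, t(45) = 0, t(46) = 4, t(47) = 16, t(48) = 9, t(49) = 5.
Since (t(48), t(49)) = (t(0), t(1)) = (9, 5) (two consecutive terms determine the rest), the sequence is periodic with period 48.
So t(2068) = t(0 + ((2068-0) mod 48)) = t(4) = 10.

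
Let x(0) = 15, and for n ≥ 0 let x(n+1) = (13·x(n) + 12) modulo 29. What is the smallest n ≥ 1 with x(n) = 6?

2

Computing terms: x(0) = 15, x(1) = 4, x(2) = 6, x(3) = 3, x(4) = 22, x(5) = 8, x(6) = 0, x(7) = 12, x(8) = 23, x(9) = 21, x(10) = 24, x(11) = 5, x(12) = 19, x(13) = 27, x(14) = 15.
Since x(14) = x(0) = 15, the sequence is periodic with period 14.
The value 6 first appears (with n ≥ 1) at x(2).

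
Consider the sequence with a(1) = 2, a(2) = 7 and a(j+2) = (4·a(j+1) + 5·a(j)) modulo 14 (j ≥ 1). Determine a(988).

a(1) = 2, a(2) = 7, a(3) = 10, a(4) = 5, a(5) = 0, a(6) = 11, a(7) = 2, a(8) = 7.
Since (a(7), a(8)) = (a(1), a(2)) = (2, 7) (two consecutive terms determine the rest), the sequence is periodic with period 6.
(988 - 1) mod 6 = 3, so a(988) = a(4) = 5.

5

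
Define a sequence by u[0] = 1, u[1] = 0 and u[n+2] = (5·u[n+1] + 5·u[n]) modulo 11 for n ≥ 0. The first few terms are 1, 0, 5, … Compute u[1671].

0

u[0] = 1, u[1] = 0, u[2] = 5, u[3] = 3, u[4] = 7, u[5] = 6, u[6] = 10, u[7] = 3, u[8] = 10, u[9] = 10, u[10] = 1, u[11] = 0.
The sequence repeats with period 10.
So u[1671] = u[0 + ((1671-0) mod 10)] = u[1] = 0.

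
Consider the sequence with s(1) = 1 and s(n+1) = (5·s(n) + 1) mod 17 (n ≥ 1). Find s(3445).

Computing terms: s(1) = 1,  s(2) = 6,  s(3) = 14,  s(4) = 3,  s(5) = 16,  s(6) = 13,  s(7) = 15,  s(8) = 8,  s(9) = 7,  s(10) = 2,  s(11) = 11,  s(12) = 5,  s(13) = 9,  s(14) = 12,  s(15) = 10,  s(16) = 0,  s(17) = 1.
Since s(17) = s(1) = 1, the sequence is periodic with period 16.
So s(3445) = s(1 + ((3445-1) mod 16)) = s(5) = 16.

16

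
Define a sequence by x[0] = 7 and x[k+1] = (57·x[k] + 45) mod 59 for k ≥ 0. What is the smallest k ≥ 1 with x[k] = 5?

4

x[0] = 7, x[1] = 31, x[2] = 42, x[3] = 20, x[4] = 5, x[5] = 35, x[6] = 34, x[7] = 36, x[8] = 32, x[9] = 40, x[10] = 24, x[11] = 56, x[12] = 51, x[13] = 2, x[14] = 41, x[15] = 22, x[16] = 1, x[17] = 43, x[18] = 18, x[19] = 9, x[20] = 27, x[21] = 50, x[22] = 4, x[23] = 37, x[24] = 30, x[25] = 44, x[26] = 16, x[27] = 13, x[28] = 19, x[29] = 7.
The sequence repeats with period 29.
The value 5 first appears (with k ≥ 1) at x[4].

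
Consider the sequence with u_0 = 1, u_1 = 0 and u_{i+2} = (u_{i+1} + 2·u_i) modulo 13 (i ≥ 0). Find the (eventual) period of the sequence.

u_0 = 1,  u_1 = 0,  u_2 = 2,  u_3 = 2,  u_4 = 6,  u_5 = 10,  u_6 = 9,  u_7 = 3,  u_8 = 8,  u_9 = 1,  u_{10} = 4,  u_{11} = 6,  u_{12} = 1,  u_{13} = 0.
The sequence repeats with period 12.

12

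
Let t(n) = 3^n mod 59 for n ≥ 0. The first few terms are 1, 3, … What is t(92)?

t(0) = 1, t(1) = 3, t(2) = 9, t(3) = 27, t(4) = 22, t(5) = 7, t(6) = 21, t(7) = 4, t(8) = 12, t(9) = 36, t(10) = 49, t(11) = 29, t(12) = 28, t(13) = 25, t(14) = 16, t(15) = 48, t(16) = 26, t(17) = 19, t(18) = 57, t(19) = 53, t(20) = 41, t(21) = 5, t(22) = 15, t(23) = 45, t(24) = 17, t(25) = 51, t(26) = 35, t(27) = 46, t(28) = 20, t(29) = 1.
The sequence repeats with period 29.
So t(92) = t(0 + ((92-0) mod 29)) = t(5) = 7.

7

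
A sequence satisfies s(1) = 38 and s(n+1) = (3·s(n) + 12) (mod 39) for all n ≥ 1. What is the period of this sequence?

3

We have s(1) = 38,  s(2) = 9,  s(3) = 0,  s(4) = 12,  s(5) = 9.
Since s(5) = s(2) = 9, the sequence is eventually periodic: after a pre-period of length 1 it cycles with period 3.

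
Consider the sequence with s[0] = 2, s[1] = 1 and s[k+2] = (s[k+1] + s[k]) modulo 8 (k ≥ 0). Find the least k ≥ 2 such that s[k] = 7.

4

s[0] = 2; s[1] = 1; s[2] = 3; s[3] = 4; s[4] = 7; s[5] = 3; s[6] = 2; s[7] = 5; s[8] = 7; s[9] = 4; s[10] = 3; s[11] = 7; s[12] = 2; s[13] = 1.
The sequence repeats with period 12.
The value 7 first appears (with k ≥ 2) at s[4].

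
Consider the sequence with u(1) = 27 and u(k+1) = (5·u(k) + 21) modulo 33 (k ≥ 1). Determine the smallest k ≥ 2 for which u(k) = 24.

2

u(1) = 27; u(2) = 24; u(3) = 9; u(4) = 0; u(5) = 21; u(6) = 27.
The sequence repeats with period 5.
The value 24 first appears (with k ≥ 2) at u(2).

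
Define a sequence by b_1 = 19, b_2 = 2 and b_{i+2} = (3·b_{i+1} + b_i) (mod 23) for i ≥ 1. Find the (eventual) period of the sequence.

Computing terms: b_1 = 19; b_2 = 2; b_3 = 2; b_4 = 8; b_5 = 3; b_6 = 17; b_7 = 8; b_8 = 18; b_9 = 16; b_{10} = 20; b_{11} = 7; b_{12} = 18; b_{13} = 15; b_{14} = 17; b_{15} = 20; b_{16} = 8; b_{17} = 21; b_{18} = 2; b_{19} = 4; b_{20} = 14; b_{21} = 0; b_{22} = 14; b_{23} = 19; b_{24} = 2.
The sequence repeats with period 22.

22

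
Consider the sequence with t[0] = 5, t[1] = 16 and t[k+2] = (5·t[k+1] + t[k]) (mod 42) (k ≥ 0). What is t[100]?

t[0] = 5, t[1] = 16, t[2] = 1, t[3] = 21, t[4] = 22, t[5] = 5, t[6] = 5, t[7] = 30, t[8] = 29, t[9] = 7, t[10] = 22, t[11] = 33, t[12] = 19, t[13] = 2, t[14] = 29, t[15] = 21, t[16] = 8, t[17] = 19, t[18] = 19, t[19] = 30, t[20] = 1, t[21] = 35, t[22] = 8, t[23] = 33, t[24] = 5, t[25] = 16.
The sequence repeats with period 24.
So t[100] = t[0 + ((100-0) mod 24)] = t[4] = 22.

22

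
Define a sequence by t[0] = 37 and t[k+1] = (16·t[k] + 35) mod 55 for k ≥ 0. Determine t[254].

7

t[0] = 37; t[1] = 22; t[2] = 2; t[3] = 12; t[4] = 7; t[5] = 37.
The sequence repeats with period 5.
(254 - 0) mod 5 = 4, so t[254] = t[4] = 7.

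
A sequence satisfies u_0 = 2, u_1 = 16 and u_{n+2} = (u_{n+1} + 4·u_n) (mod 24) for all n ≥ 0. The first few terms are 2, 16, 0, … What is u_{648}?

8

We have u_0 = 2,  u_1 = 16,  u_2 = 0,  u_3 = 16,  u_4 = 16,  u_5 = 8,  u_6 = 0,  u_7 = 8,  u_8 = 8,  u_9 = 16,  u_{10} = 0.
Since (u_9, u_{10}) = (u_1, u_2) = (16, 0) (two consecutive terms determine the rest), the sequence is eventually periodic: after a pre-period of length 1 it cycles with period 8.
For n ≥ 1, u_n depends only on (n - 1) mod 8. (648 - 1) mod 8 = 7, so u_{648} = u_8 = 8.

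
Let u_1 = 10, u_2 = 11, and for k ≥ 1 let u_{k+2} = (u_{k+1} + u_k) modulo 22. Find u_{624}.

We have u_1 = 10,  u_2 = 11,  u_3 = 21,  u_4 = 10,  u_5 = 9,  u_6 = 19,  u_7 = 6,  u_8 = 3,  u_9 = 9,  u_{10} = 12,  u_{11} = 21,  u_{12} = 11,  u_{13} = 10,  u_{14} = 21,  u_{15} = 9,  u_{16} = 8,  u_{17} = 17,  u_{18} = 3,  u_{19} = 20,  u_{20} = 1,  u_{21} = 21,  u_{22} = 0,  u_{23} = 21,  u_{24} = 21,  u_{25} = 20,  u_{26} = 19,  u_{27} = 17,  u_{28} = 14,  u_{29} = 9,  u_{30} = 1,  u_{31} = 10,  u_{32} = 11.
The sequence repeats with period 30.
So u_{624} = u_{1 + ((624-1) mod 30)} = u_{24} = 21.

21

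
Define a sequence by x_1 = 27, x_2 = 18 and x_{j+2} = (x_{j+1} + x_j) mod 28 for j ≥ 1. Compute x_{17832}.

23

Computing terms: x_1 = 27; x_2 = 18; x_3 = 17; x_4 = 7; x_5 = 24; x_6 = 3; x_7 = 27; x_8 = 2; x_9 = 1; x_{10} = 3; x_{11} = 4; x_{12} = 7; x_{13} = 11; x_{14} = 18; x_{15} = 1; x_{16} = 19; x_{17} = 20; x_{18} = 11; x_{19} = 3; x_{20} = 14; x_{21} = 17; x_{22} = 3; x_{23} = 20; x_{24} = 23; x_{25} = 15; x_{26} = 10; x_{27} = 25; x_{28} = 7; x_{29} = 4; x_{30} = 11; x_{31} = 15; x_{32} = 26; x_{33} = 13; x_{34} = 11; x_{35} = 24; x_{36} = 7; x_{37} = 3; x_{38} = 10; x_{39} = 13; x_{40} = 23; x_{41} = 8; x_{42} = 3; x_{43} = 11; x_{44} = 14; x_{45} = 25; x_{46} = 11; x_{47} = 8; x_{48} = 19; x_{49} = 27; x_{50} = 18.
The sequence repeats with period 48.
(17832 - 1) mod 48 = 23, so x_{17832} = x_{24} = 23.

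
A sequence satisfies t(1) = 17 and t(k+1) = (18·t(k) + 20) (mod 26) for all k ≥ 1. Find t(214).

14

t(1) = 17,  t(2) = 14,  t(3) = 12,  t(4) = 2,  t(5) = 4,  t(6) = 14.
Since t(6) = t(2) = 14, the sequence is eventually periodic: after a pre-period of length 1 it cycles with period 4.
For k ≥ 2, t(k) depends only on (k - 2) mod 4. (214 - 2) mod 4 = 0, so t(214) = t(2) = 14.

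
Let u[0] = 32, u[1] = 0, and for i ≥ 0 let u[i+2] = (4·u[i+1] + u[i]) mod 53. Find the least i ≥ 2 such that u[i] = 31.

Computing terms: u[0] = 32,  u[1] = 0,  u[2] = 32,  u[3] = 22,  u[4] = 14,  u[5] = 25,  u[6] = 8,  u[7] = 4,  u[8] = 24,  u[9] = 47,  u[10] = 0,  u[11] = 47,  u[12] = 29,  u[13] = 4,  u[14] = 45,  u[15] = 25,  u[16] = 39,  u[17] = 22,  u[18] = 21,  u[19] = 0,  u[20] = 21,  u[21] = 31,  u[22] = 39,  u[23] = 28,  u[24] = 45,  u[25] = 49,  u[26] = 29,  u[27] = 6,  u[28] = 0,  u[29] = 6,  u[30] = 24,  u[31] = 49,  u[32] = 8,  u[33] = 28,  u[34] = 14,  u[35] = 31,  u[36] = 32,  u[37] = 0.
The sequence repeats with period 36.
The value 31 first appears (with i ≥ 2) at u[21].

21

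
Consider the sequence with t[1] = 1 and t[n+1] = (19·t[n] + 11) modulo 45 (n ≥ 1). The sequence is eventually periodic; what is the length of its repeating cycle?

Listing terms: t[1] = 1,  t[2] = 30,  t[3] = 41,  t[4] = 25,  t[5] = 36,  t[6] = 20,  t[7] = 31,  t[8] = 15,  t[9] = 26,  t[10] = 10,  t[11] = 21,  t[12] = 5,  t[13] = 16,  t[14] = 0,  t[15] = 11,  t[16] = 40,  t[17] = 6,  t[18] = 35,  t[19] = 1.
The sequence repeats with period 18.

18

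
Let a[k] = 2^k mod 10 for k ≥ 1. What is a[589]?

2

a[1] = 2,  a[2] = 4,  a[3] = 8,  a[4] = 6,  a[5] = 2.
Since a[5] = a[1] = 2, the sequence is periodic with period 4.
(589 - 1) mod 4 = 0, so a[589] = a[1] = 2.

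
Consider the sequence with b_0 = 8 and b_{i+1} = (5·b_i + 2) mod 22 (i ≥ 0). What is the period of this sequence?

Computing terms: b_0 = 8; b_1 = 20; b_2 = 14; b_3 = 6; b_4 = 10; b_5 = 8.
Since b_5 = b_0 = 8, the sequence is periodic with period 5.

5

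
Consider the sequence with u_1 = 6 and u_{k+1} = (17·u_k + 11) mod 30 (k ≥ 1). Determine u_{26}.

23

Computing terms: u_1 = 6, u_2 = 23, u_3 = 12, u_4 = 5, u_5 = 6.
Since u_5 = u_1 = 6, the sequence is periodic with period 4.
So u_{26} = u_{1 + ((26-1) mod 4)} = u_2 = 23.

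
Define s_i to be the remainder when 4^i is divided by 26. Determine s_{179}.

10

Listing terms: s_0 = 1; s_1 = 4; s_2 = 16; s_3 = 12; s_4 = 22; s_5 = 10; s_6 = 14; s_7 = 4.
Since s_7 = s_1 = 4, the sequence is eventually periodic: after a pre-period of length 1 it cycles with period 6.
For i ≥ 1, s_i depends only on (i - 1) mod 6. (179 - 1) mod 6 = 4, so s_{179} = s_5 = 10.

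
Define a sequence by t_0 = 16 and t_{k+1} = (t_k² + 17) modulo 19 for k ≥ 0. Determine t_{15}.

Listing terms: t_0 = 16,  t_1 = 7,  t_2 = 9,  t_3 = 3,  t_4 = 7.
Since t_4 = t_1 = 7, the sequence is eventually periodic: after a pre-period of length 1 it cycles with period 3.
For k ≥ 1, t_k depends only on (k - 1) mod 3. (15 - 1) mod 3 = 2, so t_{15} = t_3 = 3.

3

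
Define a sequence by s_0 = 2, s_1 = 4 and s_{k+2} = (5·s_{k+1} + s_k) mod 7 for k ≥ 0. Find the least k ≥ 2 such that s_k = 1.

2

Computing terms: s_0 = 2,  s_1 = 4,  s_2 = 1,  s_3 = 2,  s_4 = 4.
Since (s_3, s_4) = (s_0, s_1) = (2, 4) (two consecutive terms determine the rest), the sequence is periodic with period 3.
The value 1 first appears (with k ≥ 2) at s_2.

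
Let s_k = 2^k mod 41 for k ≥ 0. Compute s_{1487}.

5

Listing terms: s_0 = 1, s_1 = 2, s_2 = 4, s_3 = 8, s_4 = 16, s_5 = 32, s_6 = 23, s_7 = 5, s_8 = 10, s_9 = 20, s_{10} = 40, s_{11} = 39, s_{12} = 37, s_{13} = 33, s_{14} = 25, s_{15} = 9, s_{16} = 18, s_{17} = 36, s_{18} = 31, s_{19} = 21, s_{20} = 1.
Since s_{20} = s_0 = 1, the sequence is periodic with period 20.
(1487 - 0) mod 20 = 7, so s_{1487} = s_7 = 5.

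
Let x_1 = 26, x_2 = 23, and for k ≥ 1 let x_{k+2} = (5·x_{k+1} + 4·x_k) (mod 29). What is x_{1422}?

25

Computing terms: x_1 = 26,  x_2 = 23,  x_3 = 16,  x_4 = 27,  x_5 = 25,  x_6 = 1,  x_7 = 18,  x_8 = 7,  x_9 = 20,  x_{10} = 12,  x_{11} = 24,  x_{12} = 23,  x_{13} = 8,  x_{14} = 16,  x_{15} = 25,  x_{16} = 15,  x_{17} = 1,  x_{18} = 7,  x_{19} = 10,  x_{20} = 20,  x_{21} = 24,  x_{22} = 26,  x_{23} = 23.
The sequence repeats with period 21.
(1422 - 1) mod 21 = 14, so x_{1422} = x_{15} = 25.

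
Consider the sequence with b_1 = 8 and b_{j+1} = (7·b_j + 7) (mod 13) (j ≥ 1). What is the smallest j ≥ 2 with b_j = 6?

3

b_1 = 8,  b_2 = 11,  b_3 = 6,  b_4 = 10,  b_5 = 12,  b_6 = 0,  b_7 = 7,  b_8 = 4,  b_9 = 9,  b_{10} = 5,  b_{11} = 3,  b_{12} = 2,  b_{13} = 8.
Since b_{13} = b_1 = 8, the sequence is periodic with period 12.
The value 6 first appears (with j ≥ 2) at b_3.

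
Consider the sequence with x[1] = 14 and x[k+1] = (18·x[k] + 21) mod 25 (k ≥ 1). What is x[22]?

We have x[1] = 14; x[2] = 23; x[3] = 10; x[4] = 1; x[5] = 14.
The sequence repeats with period 4.
(22 - 1) mod 4 = 1, so x[22] = x[2] = 23.

23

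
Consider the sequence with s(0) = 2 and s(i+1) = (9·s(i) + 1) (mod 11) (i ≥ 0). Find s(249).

Listing terms: s(0) = 2, s(1) = 8, s(2) = 7, s(3) = 9, s(4) = 5, s(5) = 2.
The sequence repeats with period 5.
So s(249) = s(0 + ((249-0) mod 5)) = s(4) = 5.

5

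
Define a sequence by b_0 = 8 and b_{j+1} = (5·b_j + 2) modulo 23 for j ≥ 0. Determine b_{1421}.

Listing terms: b_0 = 8, b_1 = 19, b_2 = 5, b_3 = 4, b_4 = 22, b_5 = 20, b_6 = 10, b_7 = 6, b_8 = 9, b_9 = 1, b_{10} = 7, b_{11} = 14, b_{12} = 3, b_{13} = 17, b_{14} = 18, b_{15} = 0, b_{16} = 2, b_{17} = 12, b_{18} = 16, b_{19} = 13, b_{20} = 21, b_{21} = 15, b_{22} = 8.
The sequence repeats with period 22.
(1421 - 0) mod 22 = 13, so b_{1421} = b_{13} = 17.

17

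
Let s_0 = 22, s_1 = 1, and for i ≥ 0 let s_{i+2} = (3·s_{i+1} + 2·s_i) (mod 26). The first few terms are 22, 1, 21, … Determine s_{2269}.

1

We have s_0 = 22,  s_1 = 1,  s_2 = 21,  s_3 = 13,  s_4 = 3,  s_5 = 9,  s_6 = 7,  s_7 = 13,  s_8 = 1,  s_9 = 3,  s_{10} = 11,  s_{11} = 13,  s_{12} = 9,  s_{13} = 1,  s_{14} = 21.
Since (s_{13}, s_{14}) = (s_1, s_2) = (1, 21) (two consecutive terms determine the rest), the sequence is eventually periodic: after a pre-period of length 1 it cycles with period 12.
For i ≥ 1, s_i depends only on (i - 1) mod 12. (2269 - 1) mod 12 = 0, so s_{2269} = s_1 = 1.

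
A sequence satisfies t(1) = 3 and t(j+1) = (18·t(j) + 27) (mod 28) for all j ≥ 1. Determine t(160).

17

Computing terms: t(1) = 3,  t(2) = 25,  t(3) = 1,  t(4) = 17,  t(5) = 25.
Since t(5) = t(2) = 25, the sequence is eventually periodic: after a pre-period of length 1 it cycles with period 3.
For j ≥ 2, t(j) depends only on (j - 2) mod 3. (160 - 2) mod 3 = 2, so t(160) = t(4) = 17.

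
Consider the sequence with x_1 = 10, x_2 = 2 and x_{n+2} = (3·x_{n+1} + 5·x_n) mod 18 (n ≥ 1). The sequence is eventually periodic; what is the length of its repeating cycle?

12

Computing terms: x_1 = 10, x_2 = 2, x_3 = 2, x_4 = 16, x_5 = 4, x_6 = 2, x_7 = 8, x_8 = 16, x_9 = 16, x_{10} = 2, x_{11} = 14, x_{12} = 16, x_{13} = 10, x_{14} = 2.
Since (x_{13}, x_{14}) = (x_1, x_2) = (10, 2) (two consecutive terms determine the rest), the sequence is periodic with period 12.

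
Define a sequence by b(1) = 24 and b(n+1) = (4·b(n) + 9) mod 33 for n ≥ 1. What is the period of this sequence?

5

b(1) = 24,  b(2) = 6,  b(3) = 0,  b(4) = 9,  b(5) = 12,  b(6) = 24.
The sequence repeats with period 5.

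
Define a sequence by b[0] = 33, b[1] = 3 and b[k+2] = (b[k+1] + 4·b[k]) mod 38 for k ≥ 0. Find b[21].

Listing terms: b[0] = 33, b[1] = 3, b[2] = 21, b[3] = 33, b[4] = 3.
The sequence repeats with period 3.
(21 - 0) mod 3 = 0, so b[21] = b[0] = 33.

33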